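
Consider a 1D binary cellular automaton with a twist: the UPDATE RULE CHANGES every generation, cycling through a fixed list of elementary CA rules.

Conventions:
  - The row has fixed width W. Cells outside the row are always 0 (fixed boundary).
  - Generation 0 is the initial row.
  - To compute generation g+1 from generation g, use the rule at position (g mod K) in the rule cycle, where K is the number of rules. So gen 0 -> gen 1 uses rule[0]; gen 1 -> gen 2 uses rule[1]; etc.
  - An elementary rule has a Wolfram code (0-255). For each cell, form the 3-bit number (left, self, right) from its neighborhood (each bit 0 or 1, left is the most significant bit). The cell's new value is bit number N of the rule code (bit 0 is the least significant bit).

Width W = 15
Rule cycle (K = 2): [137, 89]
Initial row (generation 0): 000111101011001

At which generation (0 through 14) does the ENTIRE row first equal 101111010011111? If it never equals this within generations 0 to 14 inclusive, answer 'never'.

Answer: 14

Derivation:
Gen 0: 000111101011001
Gen 1 (rule 137): 110111000010000
Gen 2 (rule 89): 110101111001111
Gen 3 (rule 137): 100001110001110
Gen 4 (rule 89): 011101011101011
Gen 5 (rule 137): 011000011000010
Gen 6 (rule 89): 011111011111001
Gen 7 (rule 137): 011110011110000
Gen 8 (rule 89): 010011010011111
Gen 9 (rule 137): 000010000011110
Gen 10 (rule 89): 111001111010011
Gen 11 (rule 137): 110001110000010
Gen 12 (rule 89): 111101011111001
Gen 13 (rule 137): 111000011110000
Gen 14 (rule 89): 101111010011111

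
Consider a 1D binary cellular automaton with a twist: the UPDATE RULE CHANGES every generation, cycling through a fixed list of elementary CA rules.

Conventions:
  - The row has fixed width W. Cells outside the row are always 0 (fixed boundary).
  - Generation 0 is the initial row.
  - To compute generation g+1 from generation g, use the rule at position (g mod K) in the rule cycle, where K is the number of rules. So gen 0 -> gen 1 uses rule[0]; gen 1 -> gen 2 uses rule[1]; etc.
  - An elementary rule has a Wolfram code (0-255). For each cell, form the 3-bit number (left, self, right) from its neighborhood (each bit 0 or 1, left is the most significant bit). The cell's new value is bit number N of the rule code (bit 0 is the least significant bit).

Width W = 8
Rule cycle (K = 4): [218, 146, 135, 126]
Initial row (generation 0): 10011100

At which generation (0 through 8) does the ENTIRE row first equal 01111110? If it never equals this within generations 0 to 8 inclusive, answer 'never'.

Answer: 1

Derivation:
Gen 0: 10011100
Gen 1 (rule 218): 01111110
Gen 2 (rule 146): 10111101
Gen 3 (rule 135): 10011001
Gen 4 (rule 126): 11111111
Gen 5 (rule 218): 11111111
Gen 6 (rule 146): 01111110
Gen 7 (rule 135): 10111100
Gen 8 (rule 126): 11100110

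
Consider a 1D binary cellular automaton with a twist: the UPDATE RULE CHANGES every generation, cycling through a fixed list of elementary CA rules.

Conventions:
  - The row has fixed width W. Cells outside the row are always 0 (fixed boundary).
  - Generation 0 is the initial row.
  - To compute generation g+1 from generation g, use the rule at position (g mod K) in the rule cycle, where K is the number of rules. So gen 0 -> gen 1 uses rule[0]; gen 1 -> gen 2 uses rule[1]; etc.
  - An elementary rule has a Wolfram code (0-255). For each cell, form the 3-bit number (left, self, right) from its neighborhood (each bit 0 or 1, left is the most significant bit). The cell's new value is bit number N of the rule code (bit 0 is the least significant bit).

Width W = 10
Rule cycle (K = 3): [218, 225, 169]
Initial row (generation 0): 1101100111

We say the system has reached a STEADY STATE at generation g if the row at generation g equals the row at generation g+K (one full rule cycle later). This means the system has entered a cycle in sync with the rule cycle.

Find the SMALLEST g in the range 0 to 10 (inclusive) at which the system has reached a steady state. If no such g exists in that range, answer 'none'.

Answer: 7

Derivation:
Gen 0: 1101100111
Gen 1 (rule 218): 1101111111
Gen 2 (rule 225): 0110111111
Gen 3 (rule 169): 0101111110
Gen 4 (rule 218): 1001111111
Gen 5 (rule 225): 0000111111
Gen 6 (rule 169): 1110111110
Gen 7 (rule 218): 1110111111
Gen 8 (rule 225): 0111011111
Gen 9 (rule 169): 0110111110
Gen 10 (rule 218): 1110111111
Gen 11 (rule 225): 0111011111
Gen 12 (rule 169): 0110111110
Gen 13 (rule 218): 1110111111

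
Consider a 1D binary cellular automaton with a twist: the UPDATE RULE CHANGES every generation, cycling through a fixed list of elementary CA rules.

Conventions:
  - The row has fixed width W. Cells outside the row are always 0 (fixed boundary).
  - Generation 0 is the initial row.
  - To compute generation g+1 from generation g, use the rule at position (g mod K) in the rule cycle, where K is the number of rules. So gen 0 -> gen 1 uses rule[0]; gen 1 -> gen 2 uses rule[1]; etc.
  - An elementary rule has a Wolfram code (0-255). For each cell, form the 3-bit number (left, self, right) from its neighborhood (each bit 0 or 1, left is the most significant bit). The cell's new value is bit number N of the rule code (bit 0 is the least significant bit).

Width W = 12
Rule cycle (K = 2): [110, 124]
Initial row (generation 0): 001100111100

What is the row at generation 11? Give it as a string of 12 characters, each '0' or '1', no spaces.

Gen 0: 001100111100
Gen 1 (rule 110): 011101100100
Gen 2 (rule 124): 010111110110
Gen 3 (rule 110): 111100011110
Gen 4 (rule 124): 100110010011
Gen 5 (rule 110): 101110110111
Gen 6 (rule 124): 111011111101
Gen 7 (rule 110): 101110000111
Gen 8 (rule 124): 111011000101
Gen 9 (rule 110): 101111001111
Gen 10 (rule 124): 111001101001
Gen 11 (rule 110): 101011111011

Answer: 101011111011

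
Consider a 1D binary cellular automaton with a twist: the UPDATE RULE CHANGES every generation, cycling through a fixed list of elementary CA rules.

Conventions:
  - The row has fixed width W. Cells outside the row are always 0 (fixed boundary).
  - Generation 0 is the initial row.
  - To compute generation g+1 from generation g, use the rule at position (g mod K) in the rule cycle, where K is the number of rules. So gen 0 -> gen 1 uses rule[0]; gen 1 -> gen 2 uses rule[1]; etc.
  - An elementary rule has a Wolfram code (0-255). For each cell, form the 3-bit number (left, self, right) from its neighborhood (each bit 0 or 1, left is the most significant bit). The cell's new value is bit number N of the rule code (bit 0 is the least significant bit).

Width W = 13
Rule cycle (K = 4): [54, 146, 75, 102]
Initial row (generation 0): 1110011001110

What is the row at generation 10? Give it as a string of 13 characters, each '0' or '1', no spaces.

Answer: 0101101001010

Derivation:
Gen 0: 1110011001110
Gen 1 (rule 54): 0001100110001
Gen 2 (rule 146): 0010011001010
Gen 3 (rule 75): 1100111010000
Gen 4 (rule 102): 0101001110000
Gen 5 (rule 54): 1111110001000
Gen 6 (rule 146): 0111101010100
Gen 7 (rule 75): 1100100000001
Gen 8 (rule 102): 0101100000011
Gen 9 (rule 54): 1110010000100
Gen 10 (rule 146): 0101101001010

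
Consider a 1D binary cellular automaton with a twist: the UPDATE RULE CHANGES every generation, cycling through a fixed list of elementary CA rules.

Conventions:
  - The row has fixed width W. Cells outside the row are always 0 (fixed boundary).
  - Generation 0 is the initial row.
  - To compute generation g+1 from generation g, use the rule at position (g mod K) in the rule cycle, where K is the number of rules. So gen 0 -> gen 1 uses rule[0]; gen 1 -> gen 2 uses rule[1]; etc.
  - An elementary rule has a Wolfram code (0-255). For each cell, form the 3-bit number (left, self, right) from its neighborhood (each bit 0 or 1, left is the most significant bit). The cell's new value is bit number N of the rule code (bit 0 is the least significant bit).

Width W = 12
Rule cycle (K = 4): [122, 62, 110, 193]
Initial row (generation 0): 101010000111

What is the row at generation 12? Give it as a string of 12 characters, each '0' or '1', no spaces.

Answer: 011001111101

Derivation:
Gen 0: 101010000111
Gen 1 (rule 122): 010101001101
Gen 2 (rule 62): 111111111011
Gen 3 (rule 110): 100000001111
Gen 4 (rule 193): 001111100111
Gen 5 (rule 122): 011000111101
Gen 6 (rule 62): 110101100011
Gen 7 (rule 110): 111111100111
Gen 8 (rule 193): 011111100011
Gen 9 (rule 122): 110000110111
Gen 10 (rule 62): 101001101100
Gen 11 (rule 110): 111011111100
Gen 12 (rule 193): 011001111101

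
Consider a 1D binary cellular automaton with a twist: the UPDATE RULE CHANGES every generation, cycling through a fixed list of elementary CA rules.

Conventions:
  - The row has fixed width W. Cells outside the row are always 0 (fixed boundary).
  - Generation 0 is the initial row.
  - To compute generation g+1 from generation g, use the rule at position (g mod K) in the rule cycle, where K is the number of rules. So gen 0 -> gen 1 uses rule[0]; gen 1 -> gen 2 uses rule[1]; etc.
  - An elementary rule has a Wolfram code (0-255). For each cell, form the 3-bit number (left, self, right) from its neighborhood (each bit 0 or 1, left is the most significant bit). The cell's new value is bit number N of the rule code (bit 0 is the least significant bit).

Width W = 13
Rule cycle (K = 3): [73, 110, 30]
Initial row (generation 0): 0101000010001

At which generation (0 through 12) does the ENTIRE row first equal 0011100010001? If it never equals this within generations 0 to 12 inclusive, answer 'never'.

Gen 0: 0101000010001
Gen 1 (rule 73): 0000011000100
Gen 2 (rule 110): 0000111001100
Gen 3 (rule 30): 0001100111010
Gen 4 (rule 73): 1101100101000
Gen 5 (rule 110): 1111101111000
Gen 6 (rule 30): 1000001000100
Gen 7 (rule 73): 0011100010001
Gen 8 (rule 110): 0110100110011
Gen 9 (rule 30): 1100111101110
Gen 10 (rule 73): 1100100101010
Gen 11 (rule 110): 1101101111110
Gen 12 (rule 30): 1001001000001

Answer: 7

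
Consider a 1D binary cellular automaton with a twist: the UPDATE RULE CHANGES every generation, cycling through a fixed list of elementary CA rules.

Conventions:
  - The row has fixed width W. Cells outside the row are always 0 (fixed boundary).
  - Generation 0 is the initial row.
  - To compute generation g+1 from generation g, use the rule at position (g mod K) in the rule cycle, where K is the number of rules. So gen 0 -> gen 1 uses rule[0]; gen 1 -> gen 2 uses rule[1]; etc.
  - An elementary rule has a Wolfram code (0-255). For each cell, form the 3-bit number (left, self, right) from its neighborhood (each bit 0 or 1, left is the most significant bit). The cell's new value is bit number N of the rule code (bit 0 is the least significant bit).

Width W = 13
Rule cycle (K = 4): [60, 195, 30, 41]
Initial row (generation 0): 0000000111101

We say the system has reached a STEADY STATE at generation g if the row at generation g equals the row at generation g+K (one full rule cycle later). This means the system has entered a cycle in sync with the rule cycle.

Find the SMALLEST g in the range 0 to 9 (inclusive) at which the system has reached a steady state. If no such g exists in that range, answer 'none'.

Answer: none

Derivation:
Gen 0: 0000000111101
Gen 1 (rule 60): 0000000100011
Gen 2 (rule 195): 1111111001101
Gen 3 (rule 30): 1000000111001
Gen 4 (rule 41): 0011110100000
Gen 5 (rule 60): 0010001110000
Gen 6 (rule 195): 1100110110111
Gen 7 (rule 30): 1011100100100
Gen 8 (rule 41): 0110000000001
Gen 9 (rule 60): 0101000000001
Gen 10 (rule 195): 1000011111110
Gen 11 (rule 30): 1100110000001
Gen 12 (rule 41): 1000100111100
Gen 13 (rule 60): 1100110100010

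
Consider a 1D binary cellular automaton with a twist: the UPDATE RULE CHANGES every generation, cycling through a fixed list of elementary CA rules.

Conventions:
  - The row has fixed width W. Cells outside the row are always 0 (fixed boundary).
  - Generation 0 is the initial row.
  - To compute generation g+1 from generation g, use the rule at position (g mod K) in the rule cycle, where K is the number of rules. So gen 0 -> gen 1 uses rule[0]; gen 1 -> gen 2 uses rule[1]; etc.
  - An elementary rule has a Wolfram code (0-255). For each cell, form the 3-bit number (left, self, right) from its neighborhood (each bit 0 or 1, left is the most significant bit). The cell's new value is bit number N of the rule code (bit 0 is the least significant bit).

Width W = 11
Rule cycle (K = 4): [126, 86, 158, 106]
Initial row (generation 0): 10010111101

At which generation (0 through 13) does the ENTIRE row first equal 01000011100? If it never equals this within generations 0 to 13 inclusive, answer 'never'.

Gen 0: 10010111101
Gen 1 (rule 126): 11111100111
Gen 2 (rule 86): 00000111001
Gen 3 (rule 158): 00001110111
Gen 4 (rule 106): 00011011101
Gen 5 (rule 126): 00111110111
Gen 6 (rule 86): 01000010001
Gen 7 (rule 158): 11100111011
Gen 8 (rule 106): 10101101111
Gen 9 (rule 126): 11111111001
Gen 10 (rule 86): 00000001111
Gen 11 (rule 158): 00000011110
Gen 12 (rule 106): 00000110010
Gen 13 (rule 126): 00001111111

Answer: never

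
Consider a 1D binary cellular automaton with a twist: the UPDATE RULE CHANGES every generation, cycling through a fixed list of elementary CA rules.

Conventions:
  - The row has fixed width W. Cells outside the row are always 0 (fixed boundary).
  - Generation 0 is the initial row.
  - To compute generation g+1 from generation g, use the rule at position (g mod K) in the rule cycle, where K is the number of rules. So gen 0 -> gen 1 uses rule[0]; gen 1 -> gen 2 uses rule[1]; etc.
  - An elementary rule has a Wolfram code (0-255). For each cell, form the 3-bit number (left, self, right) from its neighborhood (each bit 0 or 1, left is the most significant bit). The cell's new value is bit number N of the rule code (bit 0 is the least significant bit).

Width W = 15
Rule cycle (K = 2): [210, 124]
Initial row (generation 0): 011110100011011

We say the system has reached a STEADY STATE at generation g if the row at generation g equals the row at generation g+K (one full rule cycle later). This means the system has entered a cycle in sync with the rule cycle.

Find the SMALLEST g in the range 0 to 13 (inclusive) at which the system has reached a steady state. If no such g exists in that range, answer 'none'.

Gen 0: 011110100011011
Gen 1 (rule 210): 101110010101001
Gen 2 (rule 124): 111011011111101
Gen 3 (rule 210): 011001001111100
Gen 4 (rule 124): 011101101000110
Gen 5 (rule 210): 101100100101011
Gen 6 (rule 124): 111110110111111
Gen 7 (rule 210): 011110010011111
Gen 8 (rule 124): 010011011010001
Gen 9 (rule 210): 101101001001010
Gen 10 (rule 124): 111111101101111
Gen 11 (rule 210): 011111100100111
Gen 12 (rule 124): 010000110110101
Gen 13 (rule 210): 101001010010000
Gen 14 (rule 124): 111101111011000
Gen 15 (rule 210): 011100111001100

Answer: none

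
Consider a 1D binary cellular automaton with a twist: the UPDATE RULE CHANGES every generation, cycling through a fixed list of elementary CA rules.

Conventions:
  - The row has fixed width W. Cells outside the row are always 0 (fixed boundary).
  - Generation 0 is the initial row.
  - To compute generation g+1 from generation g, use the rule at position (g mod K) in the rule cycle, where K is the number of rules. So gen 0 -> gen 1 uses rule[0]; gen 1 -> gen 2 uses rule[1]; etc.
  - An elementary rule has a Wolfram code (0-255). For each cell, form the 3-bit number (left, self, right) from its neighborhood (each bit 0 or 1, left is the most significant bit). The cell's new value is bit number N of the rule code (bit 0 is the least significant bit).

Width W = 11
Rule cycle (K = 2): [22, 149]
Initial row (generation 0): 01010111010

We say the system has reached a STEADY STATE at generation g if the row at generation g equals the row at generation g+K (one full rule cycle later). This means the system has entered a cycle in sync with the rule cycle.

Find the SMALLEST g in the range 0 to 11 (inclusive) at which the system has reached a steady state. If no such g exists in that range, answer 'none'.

Answer: 6

Derivation:
Gen 0: 01010111010
Gen 1 (rule 22): 11010000011
Gen 2 (rule 149): 00011111000
Gen 3 (rule 22): 00100000100
Gen 4 (rule 149): 10111110111
Gen 5 (rule 22): 10000000000
Gen 6 (rule 149): 11111111111
Gen 7 (rule 22): 00000000000
Gen 8 (rule 149): 11111111111
Gen 9 (rule 22): 00000000000
Gen 10 (rule 149): 11111111111
Gen 11 (rule 22): 00000000000
Gen 12 (rule 149): 11111111111
Gen 13 (rule 22): 00000000000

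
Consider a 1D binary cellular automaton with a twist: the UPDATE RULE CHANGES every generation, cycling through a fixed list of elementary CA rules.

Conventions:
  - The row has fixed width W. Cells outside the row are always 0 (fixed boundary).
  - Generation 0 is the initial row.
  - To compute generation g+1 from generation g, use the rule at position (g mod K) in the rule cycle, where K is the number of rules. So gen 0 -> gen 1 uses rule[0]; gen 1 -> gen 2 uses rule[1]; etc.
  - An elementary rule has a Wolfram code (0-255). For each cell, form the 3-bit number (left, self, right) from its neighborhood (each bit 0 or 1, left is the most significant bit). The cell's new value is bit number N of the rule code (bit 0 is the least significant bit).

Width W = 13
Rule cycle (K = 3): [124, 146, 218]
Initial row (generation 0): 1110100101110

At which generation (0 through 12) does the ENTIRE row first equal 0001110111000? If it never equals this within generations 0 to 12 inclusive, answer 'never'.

Gen 0: 1110100101110
Gen 1 (rule 124): 1011110111011
Gen 2 (rule 146): 0001100010000
Gen 3 (rule 218): 0011110101000
Gen 4 (rule 124): 0010011111100
Gen 5 (rule 146): 0101101111010
Gen 6 (rule 218): 1001101111001
Gen 7 (rule 124): 1101111001101
Gen 8 (rule 146): 0000110110000
Gen 9 (rule 218): 0001110111000
Gen 10 (rule 124): 0001011101100
Gen 11 (rule 146): 0010001000010
Gen 12 (rule 218): 0101010100101

Answer: 9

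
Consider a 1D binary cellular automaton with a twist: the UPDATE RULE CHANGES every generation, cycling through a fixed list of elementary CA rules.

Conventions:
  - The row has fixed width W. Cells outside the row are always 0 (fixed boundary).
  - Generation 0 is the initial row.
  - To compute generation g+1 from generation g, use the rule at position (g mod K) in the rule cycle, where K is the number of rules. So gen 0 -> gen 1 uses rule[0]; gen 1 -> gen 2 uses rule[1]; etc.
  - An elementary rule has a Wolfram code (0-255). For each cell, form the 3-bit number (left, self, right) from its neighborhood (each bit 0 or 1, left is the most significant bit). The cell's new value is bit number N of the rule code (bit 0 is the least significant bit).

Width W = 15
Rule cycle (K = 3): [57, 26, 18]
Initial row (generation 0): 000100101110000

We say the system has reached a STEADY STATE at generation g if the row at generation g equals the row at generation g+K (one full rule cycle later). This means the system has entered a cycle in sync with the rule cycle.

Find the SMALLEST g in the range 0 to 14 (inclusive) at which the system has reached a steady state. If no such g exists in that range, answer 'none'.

Answer: none

Derivation:
Gen 0: 000100101110000
Gen 1 (rule 57): 110010011001111
Gen 2 (rule 26): 101101110111000
Gen 3 (rule 18): 000000000000100
Gen 4 (rule 57): 111111111110011
Gen 5 (rule 26): 100000000001110
Gen 6 (rule 18): 010000000010001
Gen 7 (rule 57): 001111111001100
Gen 8 (rule 26): 011000000111010
Gen 9 (rule 18): 100100001000001
Gen 10 (rule 57): 010011100111100
Gen 11 (rule 26): 101110011100010
Gen 12 (rule 18): 000001100010101
Gen 13 (rule 57): 111101011001010
Gen 14 (rule 26): 100000010110001
Gen 15 (rule 18): 010000100001010
Gen 16 (rule 57): 001110011100101
Gen 17 (rule 26): 011001110011000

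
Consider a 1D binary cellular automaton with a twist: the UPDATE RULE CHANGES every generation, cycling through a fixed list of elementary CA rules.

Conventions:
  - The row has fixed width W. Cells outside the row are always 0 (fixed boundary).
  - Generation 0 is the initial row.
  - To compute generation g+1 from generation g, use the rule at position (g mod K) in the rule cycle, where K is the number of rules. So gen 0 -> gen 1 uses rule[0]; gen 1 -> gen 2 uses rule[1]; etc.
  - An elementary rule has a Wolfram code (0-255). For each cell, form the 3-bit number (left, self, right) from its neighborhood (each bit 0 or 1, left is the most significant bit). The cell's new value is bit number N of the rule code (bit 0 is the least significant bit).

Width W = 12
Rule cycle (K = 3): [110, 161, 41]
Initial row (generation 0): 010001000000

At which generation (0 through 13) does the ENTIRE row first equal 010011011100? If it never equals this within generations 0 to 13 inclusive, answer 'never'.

Answer: never

Derivation:
Gen 0: 010001000000
Gen 1 (rule 110): 110011000000
Gen 2 (rule 161): 000000011111
Gen 3 (rule 41): 111111010000
Gen 4 (rule 110): 100001110000
Gen 5 (rule 161): 001100100111
Gen 6 (rule 41): 101000000100
Gen 7 (rule 110): 111000001100
Gen 8 (rule 161): 010011100001
Gen 9 (rule 41): 000010001100
Gen 10 (rule 110): 000110011100
Gen 11 (rule 161): 110000001001
Gen 12 (rule 41): 100111100000
Gen 13 (rule 110): 101100100000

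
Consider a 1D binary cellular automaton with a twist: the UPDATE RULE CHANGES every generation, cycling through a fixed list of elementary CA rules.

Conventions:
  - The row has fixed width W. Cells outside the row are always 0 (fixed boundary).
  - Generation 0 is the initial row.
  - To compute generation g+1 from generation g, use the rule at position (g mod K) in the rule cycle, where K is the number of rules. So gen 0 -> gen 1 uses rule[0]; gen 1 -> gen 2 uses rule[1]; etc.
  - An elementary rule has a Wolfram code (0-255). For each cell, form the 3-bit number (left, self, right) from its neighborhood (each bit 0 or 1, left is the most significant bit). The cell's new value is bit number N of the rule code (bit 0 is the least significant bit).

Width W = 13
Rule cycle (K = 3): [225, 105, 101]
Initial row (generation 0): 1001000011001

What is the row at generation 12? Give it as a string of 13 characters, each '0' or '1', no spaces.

Answer: 1101000110001

Derivation:
Gen 0: 1001000011001
Gen 1 (rule 225): 0000011001000
Gen 2 (rule 105): 1111011000011
Gen 3 (rule 101): 0001101011001
Gen 4 (rule 225): 1100110101000
Gen 5 (rule 105): 1100111010011
Gen 6 (rule 101): 0100001110001
Gen 7 (rule 225): 0001100110100
Gen 8 (rule 105): 1101100111001
Gen 9 (rule 101): 0110100001001
Gen 10 (rule 225): 0011001100000
Gen 11 (rule 105): 1011001101111
Gen 12 (rule 101): 1101000110001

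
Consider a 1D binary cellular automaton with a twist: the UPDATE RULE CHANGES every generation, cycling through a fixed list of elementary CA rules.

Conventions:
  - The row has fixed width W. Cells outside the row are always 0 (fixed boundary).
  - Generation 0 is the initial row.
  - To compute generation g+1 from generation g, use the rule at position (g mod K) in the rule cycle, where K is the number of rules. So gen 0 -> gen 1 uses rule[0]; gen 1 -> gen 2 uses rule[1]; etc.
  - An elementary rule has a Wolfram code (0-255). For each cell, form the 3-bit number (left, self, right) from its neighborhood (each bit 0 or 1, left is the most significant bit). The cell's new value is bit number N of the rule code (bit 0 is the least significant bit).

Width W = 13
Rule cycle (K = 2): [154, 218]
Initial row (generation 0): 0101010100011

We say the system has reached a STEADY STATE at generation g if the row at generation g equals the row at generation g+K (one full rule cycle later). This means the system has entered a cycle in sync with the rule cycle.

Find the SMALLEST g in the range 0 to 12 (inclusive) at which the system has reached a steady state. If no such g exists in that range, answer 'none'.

Answer: 12

Derivation:
Gen 0: 0101010100011
Gen 1 (rule 154): 1000000010110
Gen 2 (rule 218): 0100000100111
Gen 3 (rule 154): 1010001011110
Gen 4 (rule 218): 0001010011111
Gen 5 (rule 154): 0010001111110
Gen 6 (rule 218): 0101011111111
Gen 7 (rule 154): 1000011111110
Gen 8 (rule 218): 0100111111111
Gen 9 (rule 154): 1011111111110
Gen 10 (rule 218): 0011111111111
Gen 11 (rule 154): 0111111111110
Gen 12 (rule 218): 1111111111111
Gen 13 (rule 154): 1111111111110
Gen 14 (rule 218): 1111111111111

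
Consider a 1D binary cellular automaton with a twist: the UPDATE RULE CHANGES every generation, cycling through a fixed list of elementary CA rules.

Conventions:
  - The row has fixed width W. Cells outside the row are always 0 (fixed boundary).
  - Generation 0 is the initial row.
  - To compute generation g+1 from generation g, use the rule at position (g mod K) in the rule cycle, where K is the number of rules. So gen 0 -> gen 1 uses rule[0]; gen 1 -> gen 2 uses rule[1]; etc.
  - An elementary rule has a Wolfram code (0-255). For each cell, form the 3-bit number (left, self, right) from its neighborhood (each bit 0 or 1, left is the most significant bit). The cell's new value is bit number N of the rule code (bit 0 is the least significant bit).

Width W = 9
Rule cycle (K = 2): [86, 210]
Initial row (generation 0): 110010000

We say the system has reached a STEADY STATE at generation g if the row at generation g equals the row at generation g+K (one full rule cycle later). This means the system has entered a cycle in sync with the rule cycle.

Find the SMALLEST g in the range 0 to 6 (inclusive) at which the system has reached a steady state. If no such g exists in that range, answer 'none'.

Answer: none

Derivation:
Gen 0: 110010000
Gen 1 (rule 86): 011111000
Gen 2 (rule 210): 101111100
Gen 3 (rule 86): 100000110
Gen 4 (rule 210): 010001011
Gen 5 (rule 86): 111011001
Gen 6 (rule 210): 011001110
Gen 7 (rule 86): 101110011
Gen 8 (rule 210): 000111101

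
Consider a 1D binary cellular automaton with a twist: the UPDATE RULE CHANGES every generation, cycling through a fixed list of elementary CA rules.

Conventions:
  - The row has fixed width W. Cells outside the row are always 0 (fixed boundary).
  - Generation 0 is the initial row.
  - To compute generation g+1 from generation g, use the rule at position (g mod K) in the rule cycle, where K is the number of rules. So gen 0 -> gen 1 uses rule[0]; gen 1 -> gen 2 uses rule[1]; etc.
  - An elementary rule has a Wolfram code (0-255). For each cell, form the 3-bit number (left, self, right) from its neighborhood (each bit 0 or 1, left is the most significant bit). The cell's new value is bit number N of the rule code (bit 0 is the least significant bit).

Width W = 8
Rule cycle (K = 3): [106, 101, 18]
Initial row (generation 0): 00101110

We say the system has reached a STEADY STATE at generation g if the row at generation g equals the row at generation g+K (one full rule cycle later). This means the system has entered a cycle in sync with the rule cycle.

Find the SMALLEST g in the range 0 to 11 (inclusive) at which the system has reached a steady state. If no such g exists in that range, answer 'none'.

Answer: 4

Derivation:
Gen 0: 00101110
Gen 1 (rule 106): 01011010
Gen 2 (rule 101): 01101110
Gen 3 (rule 18): 10000001
Gen 4 (rule 106): 00000010
Gen 5 (rule 101): 11111010
Gen 6 (rule 18): 00000001
Gen 7 (rule 106): 00000010
Gen 8 (rule 101): 11111010
Gen 9 (rule 18): 00000001
Gen 10 (rule 106): 00000010
Gen 11 (rule 101): 11111010
Gen 12 (rule 18): 00000001
Gen 13 (rule 106): 00000010
Gen 14 (rule 101): 11111010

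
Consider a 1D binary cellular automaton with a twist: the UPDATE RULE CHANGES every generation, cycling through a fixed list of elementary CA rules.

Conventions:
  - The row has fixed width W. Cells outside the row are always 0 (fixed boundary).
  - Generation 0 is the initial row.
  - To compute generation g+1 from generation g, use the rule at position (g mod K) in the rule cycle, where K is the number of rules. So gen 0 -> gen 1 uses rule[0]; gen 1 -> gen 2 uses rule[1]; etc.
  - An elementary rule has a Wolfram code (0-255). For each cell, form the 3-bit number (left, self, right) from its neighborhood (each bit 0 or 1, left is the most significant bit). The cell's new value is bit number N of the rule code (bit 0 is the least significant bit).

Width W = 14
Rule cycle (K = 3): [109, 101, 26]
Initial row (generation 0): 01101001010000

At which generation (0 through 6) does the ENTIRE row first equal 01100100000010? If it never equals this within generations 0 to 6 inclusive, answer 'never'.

Gen 0: 01101001010000
Gen 1 (rule 109): 01111001110111
Gen 2 (rule 101): 00001000011001
Gen 3 (rule 26): 00010100110110
Gen 4 (rule 109): 11011100111110
Gen 5 (rule 101): 01100100000010
Gen 6 (rule 26): 11011010000101

Answer: 5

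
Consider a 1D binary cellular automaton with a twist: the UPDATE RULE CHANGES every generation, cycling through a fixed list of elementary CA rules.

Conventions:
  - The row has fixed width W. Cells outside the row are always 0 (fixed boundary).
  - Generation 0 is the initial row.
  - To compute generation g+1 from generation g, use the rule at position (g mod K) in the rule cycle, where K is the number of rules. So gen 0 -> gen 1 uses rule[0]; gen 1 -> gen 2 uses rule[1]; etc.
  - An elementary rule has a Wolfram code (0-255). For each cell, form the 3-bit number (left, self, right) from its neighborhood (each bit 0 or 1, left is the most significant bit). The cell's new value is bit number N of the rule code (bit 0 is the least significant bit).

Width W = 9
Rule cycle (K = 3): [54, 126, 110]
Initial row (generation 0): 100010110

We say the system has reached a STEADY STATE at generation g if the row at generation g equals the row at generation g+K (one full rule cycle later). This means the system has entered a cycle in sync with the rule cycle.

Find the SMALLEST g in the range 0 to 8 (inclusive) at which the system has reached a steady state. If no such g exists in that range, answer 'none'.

Answer: 7

Derivation:
Gen 0: 100010110
Gen 1 (rule 54): 110111001
Gen 2 (rule 126): 111101111
Gen 3 (rule 110): 100111001
Gen 4 (rule 54): 111000111
Gen 5 (rule 126): 101101101
Gen 6 (rule 110): 111111111
Gen 7 (rule 54): 000000000
Gen 8 (rule 126): 000000000
Gen 9 (rule 110): 000000000
Gen 10 (rule 54): 000000000
Gen 11 (rule 126): 000000000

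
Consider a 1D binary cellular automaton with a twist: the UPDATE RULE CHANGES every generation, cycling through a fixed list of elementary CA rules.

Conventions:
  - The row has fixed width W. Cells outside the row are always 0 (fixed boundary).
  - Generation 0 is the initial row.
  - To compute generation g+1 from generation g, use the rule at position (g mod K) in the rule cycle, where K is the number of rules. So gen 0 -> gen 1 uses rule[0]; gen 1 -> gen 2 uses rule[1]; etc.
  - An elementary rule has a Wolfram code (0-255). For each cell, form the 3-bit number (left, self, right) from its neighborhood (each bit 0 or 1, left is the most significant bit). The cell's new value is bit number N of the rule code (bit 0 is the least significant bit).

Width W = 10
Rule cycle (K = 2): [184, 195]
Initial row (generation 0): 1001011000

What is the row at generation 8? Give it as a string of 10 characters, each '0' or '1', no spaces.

Answer: 1001000000

Derivation:
Gen 0: 1001011000
Gen 1 (rule 184): 0100110100
Gen 2 (rule 195): 1001010001
Gen 3 (rule 184): 0100101000
Gen 4 (rule 195): 1001000011
Gen 5 (rule 184): 0100100010
Gen 6 (rule 195): 1001001100
Gen 7 (rule 184): 0100101010
Gen 8 (rule 195): 1001000000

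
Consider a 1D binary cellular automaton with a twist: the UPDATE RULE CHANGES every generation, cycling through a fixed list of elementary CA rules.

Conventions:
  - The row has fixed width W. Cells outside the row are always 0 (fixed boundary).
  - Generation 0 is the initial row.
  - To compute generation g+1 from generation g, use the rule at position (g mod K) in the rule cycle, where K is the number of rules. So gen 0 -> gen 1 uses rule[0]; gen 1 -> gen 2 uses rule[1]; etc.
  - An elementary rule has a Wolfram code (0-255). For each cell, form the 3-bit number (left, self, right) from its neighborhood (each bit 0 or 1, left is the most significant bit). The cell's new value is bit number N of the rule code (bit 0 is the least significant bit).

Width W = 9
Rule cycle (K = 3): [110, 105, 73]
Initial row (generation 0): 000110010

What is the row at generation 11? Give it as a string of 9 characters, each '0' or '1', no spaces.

Gen 0: 000110010
Gen 1 (rule 110): 001110110
Gen 2 (rule 105): 101011110
Gen 3 (rule 73): 000010010
Gen 4 (rule 110): 000110110
Gen 5 (rule 105): 110111110
Gen 6 (rule 73): 110100010
Gen 7 (rule 110): 111100110
Gen 8 (rule 105): 100100110
Gen 9 (rule 73): 000000110
Gen 10 (rule 110): 000001110
Gen 11 (rule 105): 111101010

Answer: 111101010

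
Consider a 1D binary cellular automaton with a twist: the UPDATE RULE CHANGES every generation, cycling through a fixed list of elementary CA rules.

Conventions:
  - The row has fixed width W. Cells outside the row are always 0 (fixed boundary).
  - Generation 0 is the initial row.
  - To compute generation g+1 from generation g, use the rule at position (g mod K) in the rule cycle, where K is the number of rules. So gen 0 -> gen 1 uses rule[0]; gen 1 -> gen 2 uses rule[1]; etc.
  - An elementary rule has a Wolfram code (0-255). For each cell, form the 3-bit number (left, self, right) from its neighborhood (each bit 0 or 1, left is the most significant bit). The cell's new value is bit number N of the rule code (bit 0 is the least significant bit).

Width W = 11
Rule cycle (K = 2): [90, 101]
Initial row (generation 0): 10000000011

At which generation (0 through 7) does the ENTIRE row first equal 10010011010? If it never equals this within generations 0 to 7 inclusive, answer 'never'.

Answer: 3

Derivation:
Gen 0: 10000000011
Gen 1 (rule 90): 01000000111
Gen 2 (rule 101): 01011110001
Gen 3 (rule 90): 10010011010
Gen 4 (rule 101): 10010001110
Gen 5 (rule 90): 01101011011
Gen 6 (rule 101): 00111101101
Gen 7 (rule 90): 01100101100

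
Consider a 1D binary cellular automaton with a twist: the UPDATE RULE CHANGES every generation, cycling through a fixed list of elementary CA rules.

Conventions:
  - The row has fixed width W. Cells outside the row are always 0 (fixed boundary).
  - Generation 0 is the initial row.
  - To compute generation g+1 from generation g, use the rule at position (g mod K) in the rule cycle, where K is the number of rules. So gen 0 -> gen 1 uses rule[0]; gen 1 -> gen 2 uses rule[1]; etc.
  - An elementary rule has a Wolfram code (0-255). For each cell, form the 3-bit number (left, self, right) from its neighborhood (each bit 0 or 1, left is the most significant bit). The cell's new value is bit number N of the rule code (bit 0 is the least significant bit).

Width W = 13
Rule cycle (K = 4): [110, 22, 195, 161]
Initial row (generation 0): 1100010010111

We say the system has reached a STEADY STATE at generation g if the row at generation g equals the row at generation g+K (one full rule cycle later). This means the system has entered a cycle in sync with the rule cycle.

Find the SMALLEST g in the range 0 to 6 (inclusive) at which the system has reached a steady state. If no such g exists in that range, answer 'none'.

Answer: none

Derivation:
Gen 0: 1100010010111
Gen 1 (rule 110): 1100110111101
Gen 2 (rule 22): 0011000000001
Gen 3 (rule 195): 1101011111110
Gen 4 (rule 161): 0010101111100
Gen 5 (rule 110): 0111111000100
Gen 6 (rule 22): 1000000101110
Gen 7 (rule 195): 0011111000110
Gen 8 (rule 161): 1001110010000
Gen 9 (rule 110): 1011010110000
Gen 10 (rule 22): 1000010001000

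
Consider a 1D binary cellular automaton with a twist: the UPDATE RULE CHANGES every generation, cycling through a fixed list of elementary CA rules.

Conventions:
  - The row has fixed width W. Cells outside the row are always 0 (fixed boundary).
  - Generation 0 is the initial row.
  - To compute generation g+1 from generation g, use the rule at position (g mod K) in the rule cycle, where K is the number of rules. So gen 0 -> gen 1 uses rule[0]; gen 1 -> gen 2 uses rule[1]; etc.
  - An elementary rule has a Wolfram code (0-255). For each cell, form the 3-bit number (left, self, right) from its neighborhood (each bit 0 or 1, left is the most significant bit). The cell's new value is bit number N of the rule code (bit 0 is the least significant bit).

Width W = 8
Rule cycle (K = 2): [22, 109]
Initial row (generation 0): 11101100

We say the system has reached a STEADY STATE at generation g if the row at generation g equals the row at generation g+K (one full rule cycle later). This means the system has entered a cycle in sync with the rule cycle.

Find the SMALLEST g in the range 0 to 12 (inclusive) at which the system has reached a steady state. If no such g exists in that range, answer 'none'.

Answer: 5

Derivation:
Gen 0: 11101100
Gen 1 (rule 22): 00000010
Gen 2 (rule 109): 11111010
Gen 3 (rule 22): 00000011
Gen 4 (rule 109): 11111011
Gen 5 (rule 22): 00000000
Gen 6 (rule 109): 11111111
Gen 7 (rule 22): 00000000
Gen 8 (rule 109): 11111111
Gen 9 (rule 22): 00000000
Gen 10 (rule 109): 11111111
Gen 11 (rule 22): 00000000
Gen 12 (rule 109): 11111111
Gen 13 (rule 22): 00000000
Gen 14 (rule 109): 11111111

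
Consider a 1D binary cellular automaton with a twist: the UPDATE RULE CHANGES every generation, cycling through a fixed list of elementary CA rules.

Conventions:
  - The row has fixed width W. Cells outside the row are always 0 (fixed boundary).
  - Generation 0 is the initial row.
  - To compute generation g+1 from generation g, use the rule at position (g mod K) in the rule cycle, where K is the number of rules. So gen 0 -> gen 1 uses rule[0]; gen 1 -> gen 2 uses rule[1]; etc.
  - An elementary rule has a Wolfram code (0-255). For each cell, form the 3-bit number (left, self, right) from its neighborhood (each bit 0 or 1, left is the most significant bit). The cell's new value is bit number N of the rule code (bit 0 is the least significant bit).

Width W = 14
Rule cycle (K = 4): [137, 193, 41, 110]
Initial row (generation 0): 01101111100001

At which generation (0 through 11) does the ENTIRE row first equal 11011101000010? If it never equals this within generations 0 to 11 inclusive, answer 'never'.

Gen 0: 01101111100001
Gen 1 (rule 137): 01001111001100
Gen 2 (rule 193): 00000111000101
Gen 3 (rule 41): 11110100010010
Gen 4 (rule 110): 10011100110110
Gen 5 (rule 137): 00011000100100
Gen 6 (rule 193): 11001010000001
Gen 7 (rule 41): 10000100111100
Gen 8 (rule 110): 10001101100100
Gen 9 (rule 137): 00101001000001
Gen 10 (rule 193): 10000000011100
Gen 11 (rule 41): 00111111010001

Answer: never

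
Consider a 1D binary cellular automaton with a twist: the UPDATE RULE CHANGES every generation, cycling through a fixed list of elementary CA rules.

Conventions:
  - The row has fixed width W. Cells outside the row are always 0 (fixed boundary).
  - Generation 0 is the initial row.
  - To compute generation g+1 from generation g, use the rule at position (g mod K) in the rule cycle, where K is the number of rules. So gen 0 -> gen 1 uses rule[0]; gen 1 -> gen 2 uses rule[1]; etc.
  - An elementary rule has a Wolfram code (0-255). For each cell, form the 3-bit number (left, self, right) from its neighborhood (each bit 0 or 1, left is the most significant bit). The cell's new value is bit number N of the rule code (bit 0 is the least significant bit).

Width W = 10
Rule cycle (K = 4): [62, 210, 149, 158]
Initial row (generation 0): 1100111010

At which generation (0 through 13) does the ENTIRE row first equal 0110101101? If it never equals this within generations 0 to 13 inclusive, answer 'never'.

Answer: 8

Derivation:
Gen 0: 1100111010
Gen 1 (rule 62): 1011100111
Gen 2 (rule 210): 0001111011
Gen 3 (rule 149): 1100110000
Gen 4 (rule 158): 1011101000
Gen 5 (rule 62): 1110011100
Gen 6 (rule 210): 0111101110
Gen 7 (rule 149): 0011000101
Gen 8 (rule 158): 0110101101
Gen 9 (rule 62): 1101111011
Gen 10 (rule 210): 0100111001
Gen 11 (rule 149): 0110010101
Gen 12 (rule 158): 1101110101
Gen 13 (rule 62): 1011001111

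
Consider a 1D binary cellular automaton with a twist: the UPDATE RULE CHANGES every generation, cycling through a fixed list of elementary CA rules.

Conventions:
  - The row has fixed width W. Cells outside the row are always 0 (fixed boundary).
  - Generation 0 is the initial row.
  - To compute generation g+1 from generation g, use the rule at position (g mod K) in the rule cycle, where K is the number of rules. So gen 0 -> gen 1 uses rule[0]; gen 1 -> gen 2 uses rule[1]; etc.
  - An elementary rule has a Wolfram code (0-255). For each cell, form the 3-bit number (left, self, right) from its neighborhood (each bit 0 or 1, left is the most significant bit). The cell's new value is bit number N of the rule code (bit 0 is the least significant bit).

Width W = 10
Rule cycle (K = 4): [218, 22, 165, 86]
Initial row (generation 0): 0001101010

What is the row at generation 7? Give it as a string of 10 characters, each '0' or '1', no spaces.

Answer: 1011101010

Derivation:
Gen 0: 0001101010
Gen 1 (rule 218): 0011100001
Gen 2 (rule 22): 0100010011
Gen 3 (rule 165): 0101010000
Gen 4 (rule 86): 1101011000
Gen 5 (rule 218): 1100011100
Gen 6 (rule 22): 0010100010
Gen 7 (rule 165): 1011101010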